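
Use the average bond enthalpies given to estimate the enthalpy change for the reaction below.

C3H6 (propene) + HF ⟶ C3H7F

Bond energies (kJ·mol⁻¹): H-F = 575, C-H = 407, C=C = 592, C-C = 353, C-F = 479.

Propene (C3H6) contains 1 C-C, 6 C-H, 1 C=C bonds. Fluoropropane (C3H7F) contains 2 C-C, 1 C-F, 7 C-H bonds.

ΔH ≈ −72 kJ

Bonds broken (reactants):
  C-C: 1 × 353 = 353
  C-H: 6 × 407 = 2442
  C=C: 1 × 592 = 592
  H-F: 1 × 575 = 575
  Σ(broken) = 3962 kJ
Bonds formed (products):
  C-C: 2 × 353 = 706
  C-F: 1 × 479 = 479
  C-H: 7 × 407 = 2849
  Σ(formed) = 4034 kJ
ΔH = Σ(broken) − Σ(formed) = 3962 − 4034 = −72 kJ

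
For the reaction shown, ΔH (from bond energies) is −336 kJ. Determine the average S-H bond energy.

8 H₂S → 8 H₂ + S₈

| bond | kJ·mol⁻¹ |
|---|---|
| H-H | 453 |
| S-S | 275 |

Let D be the S-H bond energy.
Σ(broken) = 16×D = 16D
Σ(formed) = 8×453 + 8×275 = 5824
ΔH = Σ(broken) − Σ(formed) = (16D) − (5824) = −5824 + 16D
Setting this equal to −336 kJ gives 16D = 5488, so D = 343 kJ/mol.

D(S-H) ≈ 343 kJ/mol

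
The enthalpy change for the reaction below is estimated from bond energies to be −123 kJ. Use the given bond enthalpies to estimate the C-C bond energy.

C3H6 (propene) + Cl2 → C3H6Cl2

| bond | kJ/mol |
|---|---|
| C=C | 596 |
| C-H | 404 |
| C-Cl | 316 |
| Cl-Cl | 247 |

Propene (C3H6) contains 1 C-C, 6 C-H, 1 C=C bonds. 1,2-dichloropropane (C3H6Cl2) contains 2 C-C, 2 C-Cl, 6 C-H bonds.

D(C-C) ≈ 334 kJ/mol

Let D be the C-C bond energy.
Σ(broken) = 1×D + 6×404 + 1×596 + 1×247 = 3267 + D
Σ(formed) = 2×D + 2×316 + 6×404 = 3056 + 2D
ΔH = Σ(broken) − Σ(formed) = (3267 + D) − (3056 + 2D) = +211 − D
Setting this equal to −123 kJ gives D = 334 kJ/mol.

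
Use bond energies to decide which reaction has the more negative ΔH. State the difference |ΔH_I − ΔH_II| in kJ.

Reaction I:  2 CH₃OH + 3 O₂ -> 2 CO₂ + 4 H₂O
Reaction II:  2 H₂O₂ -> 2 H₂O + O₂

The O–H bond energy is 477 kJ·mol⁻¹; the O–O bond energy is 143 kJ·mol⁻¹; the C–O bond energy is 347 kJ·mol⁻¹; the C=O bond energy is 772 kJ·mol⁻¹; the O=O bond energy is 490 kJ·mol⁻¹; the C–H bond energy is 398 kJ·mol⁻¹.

Reaction I:
  Bonds broken (reactants):
    C–H: 6 × 398 = 2388
    C–O: 2 × 347 = 694
    O–H: 2 × 477 = 954
    O=O: 3 × 490 = 1470
    Σ(broken) = 5506 kJ
  Bonds formed (products):
    C=O: 4 × 772 = 3088
    O–H: 8 × 477 = 3816
    Σ(formed) = 6904 kJ
  ΔH_I = 5506 − 6904 = −1398 kJ
Reaction II:
  Bonds broken (reactants):
    O–H: 4 × 477 = 1908
    O–O: 2 × 143 = 286
    Σ(broken) = 2194 kJ
  Bonds formed (products):
    O–H: 4 × 477 = 1908
    O=O: 1 × 490 = 490
    Σ(formed) = 2398 kJ
  ΔH_II = 2194 − 2398 = −204 kJ
ΔH_I − ΔH_II = −1194 kJ, so reaction I has the more negative ΔH; |ΔH_I − ΔH_II| = 1194 kJ.

Reaction I, by 1194 kJ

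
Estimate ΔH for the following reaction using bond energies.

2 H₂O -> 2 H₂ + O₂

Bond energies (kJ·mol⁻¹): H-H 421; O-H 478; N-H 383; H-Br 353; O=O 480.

ΔH ≈ +590 kJ

Bonds broken (reactants):
  O-H: 4 × 478 = 1912
  Σ(broken) = 1912 kJ
Bonds formed (products):
  H-H: 2 × 421 = 842
  O=O: 1 × 480 = 480
  Σ(formed) = 1322 kJ
ΔH = Σ(broken) − Σ(formed) = 1912 − 1322 = +590 kJ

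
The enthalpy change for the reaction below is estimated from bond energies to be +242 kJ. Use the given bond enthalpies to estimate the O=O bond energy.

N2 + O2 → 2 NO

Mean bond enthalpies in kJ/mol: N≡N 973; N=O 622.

D(O=O) ≈ 513 kJ/mol

Let D be the O=O bond energy.
Σ(broken) = 1×973 + 1×D = 973 + D
Σ(formed) = 2×622 = 1244
ΔH = Σ(broken) − Σ(formed) = (973 + D) − (1244) = −271 + D
Setting this equal to +242 kJ gives D = 513 kJ/mol.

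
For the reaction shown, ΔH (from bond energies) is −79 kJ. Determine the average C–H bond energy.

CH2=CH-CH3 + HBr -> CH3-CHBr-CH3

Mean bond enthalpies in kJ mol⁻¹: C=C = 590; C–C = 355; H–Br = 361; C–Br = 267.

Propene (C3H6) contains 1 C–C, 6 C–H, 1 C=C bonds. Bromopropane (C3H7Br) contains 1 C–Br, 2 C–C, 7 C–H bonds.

D(C–H) ≈ 408 kJ/mol

Let D be the C–H bond energy.
Σ(broken) = 1×355 + 6×D + 1×590 + 1×361 = 1306 + 6D
Σ(formed) = 1×267 + 2×355 + 7×D = 977 + 7D
ΔH = Σ(broken) − Σ(formed) = (1306 + 6D) − (977 + 7D) = +329 − D
Setting this equal to −79 kJ gives D = 408 kJ/mol.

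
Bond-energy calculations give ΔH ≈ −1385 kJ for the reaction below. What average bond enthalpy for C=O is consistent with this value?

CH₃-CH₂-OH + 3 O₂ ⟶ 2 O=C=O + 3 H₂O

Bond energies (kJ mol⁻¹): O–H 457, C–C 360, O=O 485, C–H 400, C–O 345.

D(C=O) ≈ 815 kJ/mol

Let D be the C=O bond energy.
Σ(broken) = 1×360 + 5×400 + 1×345 + 1×457 + 3×485 = 4617
Σ(formed) = 4×D + 6×457 = 2742 + 4D
ΔH = Σ(broken) − Σ(formed) = (4617) − (2742 + 4D) = +1875 − 4D
Setting this equal to −1385 kJ gives 4D = 3260, so D = 815 kJ/mol.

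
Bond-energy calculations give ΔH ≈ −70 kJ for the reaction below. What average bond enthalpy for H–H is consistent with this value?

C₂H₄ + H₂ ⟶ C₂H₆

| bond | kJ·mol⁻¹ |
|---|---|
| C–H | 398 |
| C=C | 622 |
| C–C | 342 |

D(H–H) ≈ 446 kJ/mol

Let D be the H–H bond energy.
Σ(broken) = 4×398 + 1×622 + 1×D = 2214 + D
Σ(formed) = 1×342 + 6×398 = 2730
ΔH = Σ(broken) − Σ(formed) = (2214 + D) − (2730) = −516 + D
Setting this equal to −70 kJ gives D = 446 kJ/mol.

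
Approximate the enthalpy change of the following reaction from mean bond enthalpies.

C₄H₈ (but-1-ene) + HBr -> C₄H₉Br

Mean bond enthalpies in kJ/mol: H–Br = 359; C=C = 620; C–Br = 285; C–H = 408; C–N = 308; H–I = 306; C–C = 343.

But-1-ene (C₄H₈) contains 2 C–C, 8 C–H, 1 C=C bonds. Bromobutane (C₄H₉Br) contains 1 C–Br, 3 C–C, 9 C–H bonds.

ΔH ≈ −57 kJ

Bonds broken (reactants):
  C–C: 2 × 343 = 686
  C–H: 8 × 408 = 3264
  C=C: 1 × 620 = 620
  H–Br: 1 × 359 = 359
  Σ(broken) = 4929 kJ
Bonds formed (products):
  C–Br: 1 × 285 = 285
  C–C: 3 × 343 = 1029
  C–H: 9 × 408 = 3672
  Σ(formed) = 4986 kJ
ΔH = Σ(broken) − Σ(formed) = 4929 − 4986 = −57 kJ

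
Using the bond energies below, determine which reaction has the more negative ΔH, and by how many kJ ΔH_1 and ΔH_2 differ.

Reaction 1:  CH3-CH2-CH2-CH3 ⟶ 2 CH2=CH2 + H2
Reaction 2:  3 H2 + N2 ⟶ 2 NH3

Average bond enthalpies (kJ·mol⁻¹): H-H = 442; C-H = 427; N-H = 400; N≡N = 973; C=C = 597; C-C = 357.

Reaction 2, by 390 kJ

Reaction 1:
  Bonds broken (reactants):
    C-C: 3 × 357 = 1071
    C-H: 10 × 427 = 4270
    Σ(broken) = 5341 kJ
  Bonds formed (products):
    C-H: 8 × 427 = 3416
    C=C: 2 × 597 = 1194
    H-H: 1 × 442 = 442
    Σ(formed) = 5052 kJ
  ΔH_1 = 5341 − 5052 = +289 kJ
Reaction 2:
  Bonds broken (reactants):
    H-H: 3 × 442 = 1326
    N≡N: 1 × 973 = 973
    Σ(broken) = 2299 kJ
  Bonds formed (products):
    N-H: 6 × 400 = 2400
    Σ(formed) = 2400 kJ
  ΔH_2 = 2299 − 2400 = −101 kJ
ΔH_1 − ΔH_2 = +390 kJ, so reaction 2 has the more negative ΔH; |ΔH_1 − ΔH_2| = 390 kJ.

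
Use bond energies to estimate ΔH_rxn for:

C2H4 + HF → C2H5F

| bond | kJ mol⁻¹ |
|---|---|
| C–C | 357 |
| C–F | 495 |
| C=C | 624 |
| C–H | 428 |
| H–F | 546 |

ΔH ≈ −110 kJ

Bonds broken (reactants):
  C–H: 4 × 428 = 1712
  C=C: 1 × 624 = 624
  H–F: 1 × 546 = 546
  Σ(broken) = 2882 kJ
Bonds formed (products):
  C–C: 1 × 357 = 357
  C–F: 1 × 495 = 495
  C–H: 5 × 428 = 2140
  Σ(formed) = 2992 kJ
ΔH = Σ(broken) − Σ(formed) = 2882 − 2992 = −110 kJ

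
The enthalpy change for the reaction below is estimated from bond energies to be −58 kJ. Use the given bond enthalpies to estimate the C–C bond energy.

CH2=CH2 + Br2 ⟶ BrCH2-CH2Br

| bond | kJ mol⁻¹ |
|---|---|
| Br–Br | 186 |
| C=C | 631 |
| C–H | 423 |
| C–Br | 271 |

D(C–C) ≈ 333 kJ/mol

Let D be the C–C bond energy.
Σ(broken) = 1×186 + 4×423 + 1×631 = 2509
Σ(formed) = 2×271 + 1×D + 4×423 = 2234 + D
ΔH = Σ(broken) − Σ(formed) = (2509) − (2234 + D) = +275 − D
Setting this equal to −58 kJ gives D = 333 kJ/mol.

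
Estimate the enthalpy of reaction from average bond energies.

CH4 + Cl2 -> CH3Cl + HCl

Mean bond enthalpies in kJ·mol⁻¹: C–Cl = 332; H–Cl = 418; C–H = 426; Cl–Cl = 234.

Bonds broken (reactants):
  C–H: 4 × 426 = 1704
  Cl–Cl: 1 × 234 = 234
  Σ(broken) = 1938 kJ
Bonds formed (products):
  C–Cl: 1 × 332 = 332
  C–H: 3 × 426 = 1278
  H–Cl: 1 × 418 = 418
  Σ(formed) = 2028 kJ
ΔH = Σ(broken) − Σ(formed) = 1938 − 2028 = −90 kJ

ΔH ≈ −90 kJ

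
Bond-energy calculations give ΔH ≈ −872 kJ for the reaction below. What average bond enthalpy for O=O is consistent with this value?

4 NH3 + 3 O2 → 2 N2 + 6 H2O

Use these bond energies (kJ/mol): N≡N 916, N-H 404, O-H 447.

Let D be the O=O bond energy.
Σ(broken) = 12×404 + 3×D = 4848 + 3D
Σ(formed) = 2×916 + 12×447 = 7196
ΔH = Σ(broken) − Σ(formed) = (4848 + 3D) − (7196) = −2348 + 3D
Setting this equal to −872 kJ gives 3D = 1476, so D = 492 kJ/mol.

D(O=O) ≈ 492 kJ/mol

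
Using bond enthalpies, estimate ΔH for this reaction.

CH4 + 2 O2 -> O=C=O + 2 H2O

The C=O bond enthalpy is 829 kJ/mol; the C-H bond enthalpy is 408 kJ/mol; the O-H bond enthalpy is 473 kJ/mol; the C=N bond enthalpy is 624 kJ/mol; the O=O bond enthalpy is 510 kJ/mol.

ΔH ≈ −898 kJ

Bonds broken (reactants):
  C-H: 4 × 408 = 1632
  O=O: 2 × 510 = 1020
  Σ(broken) = 2652 kJ
Bonds formed (products):
  C=O: 2 × 829 = 1658
  O-H: 4 × 473 = 1892
  Σ(formed) = 3550 kJ
ΔH = Σ(broken) − Σ(formed) = 2652 − 3550 = −898 kJ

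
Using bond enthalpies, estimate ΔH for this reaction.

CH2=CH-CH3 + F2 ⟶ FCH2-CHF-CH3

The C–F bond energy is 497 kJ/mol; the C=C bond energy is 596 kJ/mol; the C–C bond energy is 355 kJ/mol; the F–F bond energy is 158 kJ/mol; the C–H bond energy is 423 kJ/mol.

Bonds broken (reactants):
  C–C: 1 × 355 = 355
  C–H: 6 × 423 = 2538
  C=C: 1 × 596 = 596
  F–F: 1 × 158 = 158
  Σ(broken) = 3647 kJ
Bonds formed (products):
  C–C: 2 × 355 = 710
  C–F: 2 × 497 = 994
  C–H: 6 × 423 = 2538
  Σ(formed) = 4242 kJ
ΔH = Σ(broken) − Σ(formed) = 3647 − 4242 = −595 kJ

ΔH ≈ −595 kJ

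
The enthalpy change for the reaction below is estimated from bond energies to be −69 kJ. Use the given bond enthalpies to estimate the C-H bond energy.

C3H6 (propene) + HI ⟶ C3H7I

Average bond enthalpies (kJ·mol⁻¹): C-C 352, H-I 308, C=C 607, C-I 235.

D(C-H) ≈ 397 kJ/mol

Let D be the C-H bond energy.
Σ(broken) = 1×352 + 6×D + 1×607 + 1×308 = 1267 + 6D
Σ(formed) = 2×352 + 7×D + 1×235 = 939 + 7D
ΔH = Σ(broken) − Σ(formed) = (1267 + 6D) − (939 + 7D) = +328 − D
Setting this equal to −69 kJ gives D = 397 kJ/mol.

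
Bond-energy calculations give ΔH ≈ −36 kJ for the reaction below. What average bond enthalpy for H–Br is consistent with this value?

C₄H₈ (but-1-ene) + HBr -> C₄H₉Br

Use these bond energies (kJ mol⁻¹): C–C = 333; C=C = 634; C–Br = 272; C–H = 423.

Let D be the H–Br bond energy.
Σ(broken) = 2×333 + 8×423 + 1×634 + 1×D = 4684 + D
Σ(formed) = 1×272 + 3×333 + 9×423 = 5078
ΔH = Σ(broken) − Σ(formed) = (4684 + D) − (5078) = −394 + D
Setting this equal to −36 kJ gives D = 358 kJ/mol.

D(H–Br) ≈ 358 kJ/mol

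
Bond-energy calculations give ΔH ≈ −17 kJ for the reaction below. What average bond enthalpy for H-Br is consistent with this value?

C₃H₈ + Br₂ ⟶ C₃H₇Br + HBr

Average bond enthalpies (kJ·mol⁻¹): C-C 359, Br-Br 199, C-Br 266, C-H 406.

Let D be the H-Br bond energy.
Σ(broken) = 1×199 + 2×359 + 8×406 = 4165
Σ(formed) = 1×266 + 2×359 + 7×406 + 1×D = 3826 + D
ΔH = Σ(broken) − Σ(formed) = (4165) − (3826 + D) = +339 − D
Setting this equal to −17 kJ gives D = 356 kJ/mol.

D(H-Br) ≈ 356 kJ/mol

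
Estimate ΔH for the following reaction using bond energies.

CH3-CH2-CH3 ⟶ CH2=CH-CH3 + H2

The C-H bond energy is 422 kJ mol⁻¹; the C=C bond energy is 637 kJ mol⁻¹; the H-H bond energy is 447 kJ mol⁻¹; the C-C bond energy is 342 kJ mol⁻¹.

Bonds broken (reactants):
  C-C: 2 × 342 = 684
  C-H: 8 × 422 = 3376
  Σ(broken) = 4060 kJ
Bonds formed (products):
  C-C: 1 × 342 = 342
  C-H: 6 × 422 = 2532
  C=C: 1 × 637 = 637
  H-H: 1 × 447 = 447
  Σ(formed) = 3958 kJ
ΔH = Σ(broken) − Σ(formed) = 4060 − 3958 = +102 kJ

ΔH ≈ +102 kJ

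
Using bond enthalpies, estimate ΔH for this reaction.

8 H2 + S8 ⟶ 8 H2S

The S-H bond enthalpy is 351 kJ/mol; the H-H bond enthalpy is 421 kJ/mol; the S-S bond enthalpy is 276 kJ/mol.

Bonds broken (reactants):
  H-H: 8 × 421 = 3368
  S-S: 8 × 276 = 2208
  Σ(broken) = 5576 kJ
Bonds formed (products):
  S-H: 16 × 351 = 5616
  Σ(formed) = 5616 kJ
ΔH = Σ(broken) − Σ(formed) = 5576 − 5616 = −40 kJ

ΔH ≈ −40 kJ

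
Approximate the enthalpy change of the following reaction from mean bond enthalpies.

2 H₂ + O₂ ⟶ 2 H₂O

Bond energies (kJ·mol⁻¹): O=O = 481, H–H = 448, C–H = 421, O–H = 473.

ΔH ≈ −515 kJ

Bonds broken (reactants):
  H–H: 2 × 448 = 896
  O=O: 1 × 481 = 481
  Σ(broken) = 1377 kJ
Bonds formed (products):
  O–H: 4 × 473 = 1892
  Σ(formed) = 1892 kJ
ΔH = Σ(broken) − Σ(formed) = 1377 − 1892 = −515 kJ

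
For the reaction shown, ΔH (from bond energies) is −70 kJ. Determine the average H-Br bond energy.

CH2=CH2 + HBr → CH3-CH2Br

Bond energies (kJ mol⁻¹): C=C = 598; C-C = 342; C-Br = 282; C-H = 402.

D(H-Br) ≈ 358 kJ/mol

Let D be the H-Br bond energy.
Σ(broken) = 4×402 + 1×598 + 1×D = 2206 + D
Σ(formed) = 1×282 + 1×342 + 5×402 = 2634
ΔH = Σ(broken) − Σ(formed) = (2206 + D) − (2634) = −428 + D
Setting this equal to −70 kJ gives D = 358 kJ/mol.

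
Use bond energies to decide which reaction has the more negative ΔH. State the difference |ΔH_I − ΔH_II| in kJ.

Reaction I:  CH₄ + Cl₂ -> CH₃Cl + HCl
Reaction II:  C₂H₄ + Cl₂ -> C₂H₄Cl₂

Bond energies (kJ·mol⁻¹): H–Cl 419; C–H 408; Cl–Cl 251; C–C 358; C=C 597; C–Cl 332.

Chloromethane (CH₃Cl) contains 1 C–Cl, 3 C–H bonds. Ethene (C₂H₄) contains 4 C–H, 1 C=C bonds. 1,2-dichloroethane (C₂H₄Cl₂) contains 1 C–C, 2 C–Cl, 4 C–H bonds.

Reaction II, by 82 kJ

Reaction I:
  Bonds broken (reactants):
    C–H: 4 × 408 = 1632
    Cl–Cl: 1 × 251 = 251
    Σ(broken) = 1883 kJ
  Bonds formed (products):
    C–Cl: 1 × 332 = 332
    C–H: 3 × 408 = 1224
    H–Cl: 1 × 419 = 419
    Σ(formed) = 1975 kJ
  ΔH_I = 1883 − 1975 = −92 kJ
Reaction II:
  Bonds broken (reactants):
    C–H: 4 × 408 = 1632
    C=C: 1 × 597 = 597
    Cl–Cl: 1 × 251 = 251
    Σ(broken) = 2480 kJ
  Bonds formed (products):
    C–C: 1 × 358 = 358
    C–Cl: 2 × 332 = 664
    C–H: 4 × 408 = 1632
    Σ(formed) = 2654 kJ
  ΔH_II = 2480 − 2654 = −174 kJ
ΔH_I − ΔH_II = +82 kJ, so reaction II has the more negative ΔH; |ΔH_I − ΔH_II| = 82 kJ.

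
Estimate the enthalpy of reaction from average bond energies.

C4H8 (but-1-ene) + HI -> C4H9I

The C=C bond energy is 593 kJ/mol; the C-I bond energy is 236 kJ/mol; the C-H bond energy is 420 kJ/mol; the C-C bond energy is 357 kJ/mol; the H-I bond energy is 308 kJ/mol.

Bonds broken (reactants):
  C-C: 2 × 357 = 714
  C-H: 8 × 420 = 3360
  C=C: 1 × 593 = 593
  H-I: 1 × 308 = 308
  Σ(broken) = 4975 kJ
Bonds formed (products):
  C-C: 3 × 357 = 1071
  C-H: 9 × 420 = 3780
  C-I: 1 × 236 = 236
  Σ(formed) = 5087 kJ
ΔH = Σ(broken) − Σ(formed) = 4975 − 5087 = −112 kJ

ΔH ≈ −112 kJ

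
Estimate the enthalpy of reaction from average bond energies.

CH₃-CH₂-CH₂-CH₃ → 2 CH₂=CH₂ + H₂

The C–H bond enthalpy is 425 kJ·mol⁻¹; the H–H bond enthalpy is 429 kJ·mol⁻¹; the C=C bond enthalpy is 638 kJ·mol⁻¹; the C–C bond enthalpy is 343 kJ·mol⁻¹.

ΔH ≈ +174 kJ

Bonds broken (reactants):
  C–C: 3 × 343 = 1029
  C–H: 10 × 425 = 4250
  Σ(broken) = 5279 kJ
Bonds formed (products):
  C–H: 8 × 425 = 3400
  C=C: 2 × 638 = 1276
  H–H: 1 × 429 = 429
  Σ(formed) = 5105 kJ
ΔH = Σ(broken) − Σ(formed) = 5279 − 5105 = +174 kJ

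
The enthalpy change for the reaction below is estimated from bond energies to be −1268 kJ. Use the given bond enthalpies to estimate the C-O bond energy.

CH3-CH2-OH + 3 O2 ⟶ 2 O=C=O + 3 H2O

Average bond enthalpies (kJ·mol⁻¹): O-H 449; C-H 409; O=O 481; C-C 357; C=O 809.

Let D be the C-O bond energy.
Σ(broken) = 1×357 + 5×409 + 1×D + 1×449 + 3×481 = 4294 + D
Σ(formed) = 4×809 + 6×449 = 5930
ΔH = Σ(broken) − Σ(formed) = (4294 + D) − (5930) = −1636 + D
Setting this equal to −1268 kJ gives D = 368 kJ/mol.

D(C-O) ≈ 368 kJ/mol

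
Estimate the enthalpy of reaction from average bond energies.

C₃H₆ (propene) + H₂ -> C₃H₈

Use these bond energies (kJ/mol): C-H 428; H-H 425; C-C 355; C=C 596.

ΔH ≈ −190 kJ

Bonds broken (reactants):
  C-C: 1 × 355 = 355
  C-H: 6 × 428 = 2568
  C=C: 1 × 596 = 596
  H-H: 1 × 425 = 425
  Σ(broken) = 3944 kJ
Bonds formed (products):
  C-C: 2 × 355 = 710
  C-H: 8 × 428 = 3424
  Σ(formed) = 4134 kJ
ΔH = Σ(broken) − Σ(formed) = 3944 − 4134 = −190 kJ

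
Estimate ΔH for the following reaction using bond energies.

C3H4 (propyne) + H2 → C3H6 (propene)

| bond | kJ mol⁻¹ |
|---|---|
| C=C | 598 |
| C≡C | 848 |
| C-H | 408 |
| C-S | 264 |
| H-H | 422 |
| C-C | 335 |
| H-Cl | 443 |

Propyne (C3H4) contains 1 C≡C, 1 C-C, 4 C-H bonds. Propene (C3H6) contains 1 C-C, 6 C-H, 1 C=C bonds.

Bonds broken (reactants):
  C≡C: 1 × 848 = 848
  C-C: 1 × 335 = 335
  C-H: 4 × 408 = 1632
  H-H: 1 × 422 = 422
  Σ(broken) = 3237 kJ
Bonds formed (products):
  C-C: 1 × 335 = 335
  C-H: 6 × 408 = 2448
  C=C: 1 × 598 = 598
  Σ(formed) = 3381 kJ
ΔH = Σ(broken) − Σ(formed) = 3237 − 3381 = −144 kJ

ΔH ≈ −144 kJ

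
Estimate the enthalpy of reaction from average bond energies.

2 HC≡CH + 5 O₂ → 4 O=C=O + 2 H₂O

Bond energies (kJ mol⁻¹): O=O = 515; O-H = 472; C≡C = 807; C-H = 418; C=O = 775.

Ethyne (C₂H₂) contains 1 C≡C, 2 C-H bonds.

Bonds broken (reactants):
  C≡C: 2 × 807 = 1614
  C-H: 4 × 418 = 1672
  O=O: 5 × 515 = 2575
  Σ(broken) = 5861 kJ
Bonds formed (products):
  C=O: 8 × 775 = 6200
  O-H: 4 × 472 = 1888
  Σ(formed) = 8088 kJ
ΔH = Σ(broken) − Σ(formed) = 5861 − 8088 = −2227 kJ

ΔH ≈ −2227 kJ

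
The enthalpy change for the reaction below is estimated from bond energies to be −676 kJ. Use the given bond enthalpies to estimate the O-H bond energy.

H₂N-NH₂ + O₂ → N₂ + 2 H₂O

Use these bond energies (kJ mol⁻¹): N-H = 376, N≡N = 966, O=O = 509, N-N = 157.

D(O-H) ≈ 470 kJ/mol

Let D be the O-H bond energy.
Σ(broken) = 4×376 + 1×157 + 1×509 = 2170
Σ(formed) = 1×966 + 4×D = 966 + 4D
ΔH = Σ(broken) − Σ(formed) = (2170) − (966 + 4D) = +1204 − 4D
Setting this equal to −676 kJ gives 4D = 1880, so D = 470 kJ/mol.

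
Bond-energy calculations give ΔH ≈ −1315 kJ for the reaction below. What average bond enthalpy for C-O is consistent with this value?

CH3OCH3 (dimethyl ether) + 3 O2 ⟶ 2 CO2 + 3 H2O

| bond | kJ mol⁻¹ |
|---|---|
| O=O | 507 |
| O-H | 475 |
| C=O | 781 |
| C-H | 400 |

D(C-O) ≈ 369 kJ/mol

Let D be the C-O bond energy.
Σ(broken) = 6×400 + 2×D + 3×507 = 3921 + 2D
Σ(formed) = 4×781 + 6×475 = 5974
ΔH = Σ(broken) − Σ(formed) = (3921 + 2D) − (5974) = −2053 + 2D
Setting this equal to −1315 kJ gives 2D = 738, so D = 369 kJ/mol.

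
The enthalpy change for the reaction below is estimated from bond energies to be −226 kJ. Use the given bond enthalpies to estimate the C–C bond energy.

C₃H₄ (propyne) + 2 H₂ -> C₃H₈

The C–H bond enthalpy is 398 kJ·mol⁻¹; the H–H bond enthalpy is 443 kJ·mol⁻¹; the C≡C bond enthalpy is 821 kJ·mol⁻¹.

Let D be the C–C bond energy.
Σ(broken) = 1×821 + 1×D + 4×398 + 2×443 = 3299 + D
Σ(formed) = 2×D + 8×398 = 3184 + 2D
ΔH = Σ(broken) − Σ(formed) = (3299 + D) − (3184 + 2D) = +115 − D
Setting this equal to −226 kJ gives D = 341 kJ/mol.

D(C–C) ≈ 341 kJ/mol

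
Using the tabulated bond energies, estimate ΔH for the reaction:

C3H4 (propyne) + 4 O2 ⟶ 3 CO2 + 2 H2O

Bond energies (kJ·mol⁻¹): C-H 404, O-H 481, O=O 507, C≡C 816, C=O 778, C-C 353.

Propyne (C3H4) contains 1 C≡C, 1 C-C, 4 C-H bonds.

ΔH ≈ −1779 kJ

Bonds broken (reactants):
  C≡C: 1 × 816 = 816
  C-C: 1 × 353 = 353
  C-H: 4 × 404 = 1616
  O=O: 4 × 507 = 2028
  Σ(broken) = 4813 kJ
Bonds formed (products):
  C=O: 6 × 778 = 4668
  O-H: 4 × 481 = 1924
  Σ(formed) = 6592 kJ
ΔH = Σ(broken) − Σ(formed) = 4813 − 6592 = −1779 kJ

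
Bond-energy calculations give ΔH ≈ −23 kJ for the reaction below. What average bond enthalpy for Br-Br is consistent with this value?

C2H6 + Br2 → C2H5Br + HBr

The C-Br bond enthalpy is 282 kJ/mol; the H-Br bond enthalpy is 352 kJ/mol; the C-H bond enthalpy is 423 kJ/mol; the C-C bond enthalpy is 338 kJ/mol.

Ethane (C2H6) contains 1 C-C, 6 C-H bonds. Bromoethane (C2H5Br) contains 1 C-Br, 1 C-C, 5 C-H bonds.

Let D be the Br-Br bond energy.
Σ(broken) = 1×D + 1×338 + 6×423 = 2876 + D
Σ(formed) = 1×282 + 1×338 + 5×423 + 1×352 = 3087
ΔH = Σ(broken) − Σ(formed) = (2876 + D) − (3087) = −211 + D
Setting this equal to −23 kJ gives D = 188 kJ/mol.

D(Br-Br) ≈ 188 kJ/mol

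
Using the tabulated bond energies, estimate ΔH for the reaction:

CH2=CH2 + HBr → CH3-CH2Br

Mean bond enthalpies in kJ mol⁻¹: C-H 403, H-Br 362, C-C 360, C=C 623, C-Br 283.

ΔH ≈ −61 kJ

Bonds broken (reactants):
  C-H: 4 × 403 = 1612
  C=C: 1 × 623 = 623
  H-Br: 1 × 362 = 362
  Σ(broken) = 2597 kJ
Bonds formed (products):
  C-Br: 1 × 283 = 283
  C-C: 1 × 360 = 360
  C-H: 5 × 403 = 2015
  Σ(formed) = 2658 kJ
ΔH = Σ(broken) − Σ(formed) = 2597 − 2658 = −61 kJ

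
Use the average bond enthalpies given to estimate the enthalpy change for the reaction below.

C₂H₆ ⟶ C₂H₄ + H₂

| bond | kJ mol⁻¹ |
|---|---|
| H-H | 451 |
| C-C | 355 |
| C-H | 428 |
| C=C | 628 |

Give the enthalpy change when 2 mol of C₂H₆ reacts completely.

Bonds broken (reactants):
  C-C: 1 × 355 = 355
  C-H: 6 × 428 = 2568
  Σ(broken) = 2923 kJ
Bonds formed (products):
  C-H: 4 × 428 = 1712
  C=C: 1 × 628 = 628
  H-H: 1 × 451 = 451
  Σ(formed) = 2791 kJ
ΔH = Σ(broken) − Σ(formed) = 2923 − 2791 = +132 kJ
For 2× the reaction as written: 2 × (+132) = +264 kJ

ΔH = +264 kJ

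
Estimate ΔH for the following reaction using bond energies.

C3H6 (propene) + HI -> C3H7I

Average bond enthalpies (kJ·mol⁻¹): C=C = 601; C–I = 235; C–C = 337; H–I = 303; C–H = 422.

ΔH ≈ −90 kJ

Bonds broken (reactants):
  C–C: 1 × 337 = 337
  C–H: 6 × 422 = 2532
  C=C: 1 × 601 = 601
  H–I: 1 × 303 = 303
  Σ(broken) = 3773 kJ
Bonds formed (products):
  C–C: 2 × 337 = 674
  C–H: 7 × 422 = 2954
  C–I: 1 × 235 = 235
  Σ(formed) = 3863 kJ
ΔH = Σ(broken) − Σ(formed) = 3773 − 3863 = −90 kJ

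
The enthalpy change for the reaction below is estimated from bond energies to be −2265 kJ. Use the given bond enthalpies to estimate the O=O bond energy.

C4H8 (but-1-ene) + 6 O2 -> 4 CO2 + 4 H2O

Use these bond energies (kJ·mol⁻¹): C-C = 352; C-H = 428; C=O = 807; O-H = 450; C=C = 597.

Let D be the O=O bond energy.
Σ(broken) = 2×352 + 8×428 + 1×597 + 6×D = 4725 + 6D
Σ(formed) = 8×807 + 8×450 = 10056
ΔH = Σ(broken) − Σ(formed) = (4725 + 6D) − (10056) = −5331 + 6D
Setting this equal to −2265 kJ gives 6D = 3066, so D = 511 kJ/mol.

D(O=O) ≈ 511 kJ/mol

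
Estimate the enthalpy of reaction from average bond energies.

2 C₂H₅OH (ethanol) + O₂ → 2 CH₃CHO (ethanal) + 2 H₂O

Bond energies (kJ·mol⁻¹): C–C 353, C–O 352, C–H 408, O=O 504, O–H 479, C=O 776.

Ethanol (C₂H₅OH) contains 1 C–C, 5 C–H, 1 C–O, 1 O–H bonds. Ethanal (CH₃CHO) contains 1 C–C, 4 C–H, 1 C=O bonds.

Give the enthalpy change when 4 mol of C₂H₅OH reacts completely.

ΔH = −972 kJ

Bonds broken (reactants):
  C–C: 2 × 353 = 706
  C–H: 10 × 408 = 4080
  C–O: 2 × 352 = 704
  O–H: 2 × 479 = 958
  O=O: 1 × 504 = 504
  Σ(broken) = 6952 kJ
Bonds formed (products):
  C–C: 2 × 353 = 706
  C–H: 8 × 408 = 3264
  C=O: 2 × 776 = 1552
  O–H: 4 × 479 = 1916
  Σ(formed) = 7438 kJ
ΔH = Σ(broken) − Σ(formed) = 6952 − 7438 = −486 kJ
For 2× the reaction as written: 2 × (−486) = −972 kJ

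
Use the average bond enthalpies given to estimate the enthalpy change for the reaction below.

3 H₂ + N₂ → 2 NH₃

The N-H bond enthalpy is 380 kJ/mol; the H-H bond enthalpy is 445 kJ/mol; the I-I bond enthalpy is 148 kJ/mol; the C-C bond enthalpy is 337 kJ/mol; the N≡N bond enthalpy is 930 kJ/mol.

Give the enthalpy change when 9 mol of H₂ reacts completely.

ΔH = −45 kJ

Bonds broken (reactants):
  H-H: 3 × 445 = 1335
  N≡N: 1 × 930 = 930
  Σ(broken) = 2265 kJ
Bonds formed (products):
  N-H: 6 × 380 = 2280
  Σ(formed) = 2280 kJ
ΔH = Σ(broken) − Σ(formed) = 2265 − 2280 = −15 kJ
For 3× the reaction as written: 3 × (−15) = −45 kJ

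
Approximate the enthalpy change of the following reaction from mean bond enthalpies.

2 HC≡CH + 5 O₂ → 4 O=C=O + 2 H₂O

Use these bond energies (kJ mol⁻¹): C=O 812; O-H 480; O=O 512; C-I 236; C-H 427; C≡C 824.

Bonds broken (reactants):
  C≡C: 2 × 824 = 1648
  C-H: 4 × 427 = 1708
  O=O: 5 × 512 = 2560
  Σ(broken) = 5916 kJ
Bonds formed (products):
  C=O: 8 × 812 = 6496
  O-H: 4 × 480 = 1920
  Σ(formed) = 8416 kJ
ΔH = Σ(broken) − Σ(formed) = 5916 − 8416 = −2500 kJ

ΔH ≈ −2500 kJ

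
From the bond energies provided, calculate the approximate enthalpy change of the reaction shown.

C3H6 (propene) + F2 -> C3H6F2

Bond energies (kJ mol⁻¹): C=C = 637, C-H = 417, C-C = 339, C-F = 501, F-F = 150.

ΔH ≈ −554 kJ

Bonds broken (reactants):
  C-C: 1 × 339 = 339
  C-H: 6 × 417 = 2502
  C=C: 1 × 637 = 637
  F-F: 1 × 150 = 150
  Σ(broken) = 3628 kJ
Bonds formed (products):
  C-C: 2 × 339 = 678
  C-F: 2 × 501 = 1002
  C-H: 6 × 417 = 2502
  Σ(formed) = 4182 kJ
ΔH = Σ(broken) − Σ(formed) = 3628 − 4182 = −554 kJ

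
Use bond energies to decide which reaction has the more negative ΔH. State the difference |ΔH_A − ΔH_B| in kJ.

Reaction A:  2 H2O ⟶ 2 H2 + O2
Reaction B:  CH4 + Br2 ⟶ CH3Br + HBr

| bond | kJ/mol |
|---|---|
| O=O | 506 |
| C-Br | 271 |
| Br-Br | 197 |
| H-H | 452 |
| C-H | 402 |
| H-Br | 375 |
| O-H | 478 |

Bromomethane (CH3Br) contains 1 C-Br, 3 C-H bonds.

Reaction A:
  Bonds broken (reactants):
    O-H: 4 × 478 = 1912
    Σ(broken) = 1912 kJ
  Bonds formed (products):
    H-H: 2 × 452 = 904
    O=O: 1 × 506 = 506
    Σ(formed) = 1410 kJ
  ΔH_A = 1912 − 1410 = +502 kJ
Reaction B:
  Bonds broken (reactants):
    Br-Br: 1 × 197 = 197
    C-H: 4 × 402 = 1608
    Σ(broken) = 1805 kJ
  Bonds formed (products):
    C-Br: 1 × 271 = 271
    C-H: 3 × 402 = 1206
    H-Br: 1 × 375 = 375
    Σ(formed) = 1852 kJ
  ΔH_B = 1805 − 1852 = −47 kJ
ΔH_A − ΔH_B = +549 kJ, so reaction B has the more negative ΔH; |ΔH_A − ΔH_B| = 549 kJ.

Reaction B, by 549 kJ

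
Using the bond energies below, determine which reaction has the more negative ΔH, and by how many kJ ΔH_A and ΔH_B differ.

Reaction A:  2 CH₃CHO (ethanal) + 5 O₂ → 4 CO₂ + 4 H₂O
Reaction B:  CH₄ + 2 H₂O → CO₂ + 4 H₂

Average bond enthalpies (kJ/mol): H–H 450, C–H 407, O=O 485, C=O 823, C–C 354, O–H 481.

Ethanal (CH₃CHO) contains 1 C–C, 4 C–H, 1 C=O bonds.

Reaction A:
  Bonds broken (reactants):
    C–C: 2 × 354 = 708
    C–H: 8 × 407 = 3256
    C=O: 2 × 823 = 1646
    O=O: 5 × 485 = 2425
    Σ(broken) = 8035 kJ
  Bonds formed (products):
    C=O: 8 × 823 = 6584
    O–H: 8 × 481 = 3848
    Σ(formed) = 10432 kJ
  ΔH_A = 8035 − 10432 = −2397 kJ
Reaction B:
  Bonds broken (reactants):
    C–H: 4 × 407 = 1628
    O–H: 4 × 481 = 1924
    Σ(broken) = 3552 kJ
  Bonds formed (products):
    C=O: 2 × 823 = 1646
    H–H: 4 × 450 = 1800
    Σ(formed) = 3446 kJ
  ΔH_B = 3552 − 3446 = +106 kJ
ΔH_A − ΔH_B = −2503 kJ, so reaction A has the more negative ΔH; |ΔH_A − ΔH_B| = 2503 kJ.

Reaction A, by 2503 kJ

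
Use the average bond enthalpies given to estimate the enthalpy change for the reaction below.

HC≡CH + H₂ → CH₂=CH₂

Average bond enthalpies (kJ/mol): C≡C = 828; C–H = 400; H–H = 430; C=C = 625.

Bonds broken (reactants):
  C≡C: 1 × 828 = 828
  C–H: 2 × 400 = 800
  H–H: 1 × 430 = 430
  Σ(broken) = 2058 kJ
Bonds formed (products):
  C–H: 4 × 400 = 1600
  C=C: 1 × 625 = 625
  Σ(formed) = 2225 kJ
ΔH = Σ(broken) − Σ(formed) = 2058 − 2225 = −167 kJ

ΔH ≈ −167 kJ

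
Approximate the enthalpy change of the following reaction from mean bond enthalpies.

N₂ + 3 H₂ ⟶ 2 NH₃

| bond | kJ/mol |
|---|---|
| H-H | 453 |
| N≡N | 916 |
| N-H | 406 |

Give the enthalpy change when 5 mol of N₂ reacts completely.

ΔH = −805 kJ

Bonds broken (reactants):
  H-H: 3 × 453 = 1359
  N≡N: 1 × 916 = 916
  Σ(broken) = 2275 kJ
Bonds formed (products):
  N-H: 6 × 406 = 2436
  Σ(formed) = 2436 kJ
ΔH = Σ(broken) − Σ(formed) = 2275 − 2436 = −161 kJ
For 5× the reaction as written: 5 × (−161) = −805 kJ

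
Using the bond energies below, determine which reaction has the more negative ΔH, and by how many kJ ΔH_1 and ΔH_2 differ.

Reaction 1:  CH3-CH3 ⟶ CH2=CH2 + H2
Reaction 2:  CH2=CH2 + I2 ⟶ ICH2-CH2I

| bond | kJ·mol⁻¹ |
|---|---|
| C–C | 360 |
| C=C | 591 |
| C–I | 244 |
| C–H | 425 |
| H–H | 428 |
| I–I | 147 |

Reaction 1:
  Bonds broken (reactants):
    C–C: 1 × 360 = 360
    C–H: 6 × 425 = 2550
    Σ(broken) = 2910 kJ
  Bonds formed (products):
    C–H: 4 × 425 = 1700
    C=C: 1 × 591 = 591
    H–H: 1 × 428 = 428
    Σ(formed) = 2719 kJ
  ΔH_1 = 2910 − 2719 = +191 kJ
Reaction 2:
  Bonds broken (reactants):
    C–H: 4 × 425 = 1700
    C=C: 1 × 591 = 591
    I–I: 1 × 147 = 147
    Σ(broken) = 2438 kJ
  Bonds formed (products):
    C–C: 1 × 360 = 360
    C–H: 4 × 425 = 1700
    C–I: 2 × 244 = 488
    Σ(formed) = 2548 kJ
  ΔH_2 = 2438 − 2548 = −110 kJ
ΔH_1 − ΔH_2 = +301 kJ, so reaction 2 has the more negative ΔH; |ΔH_1 − ΔH_2| = 301 kJ.

Reaction 2, by 301 kJ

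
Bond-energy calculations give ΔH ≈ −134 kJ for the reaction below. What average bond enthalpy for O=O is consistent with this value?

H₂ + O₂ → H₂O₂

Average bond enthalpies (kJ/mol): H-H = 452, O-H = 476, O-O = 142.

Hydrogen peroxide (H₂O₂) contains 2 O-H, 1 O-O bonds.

Let D be the O=O bond energy.
Σ(broken) = 1×452 + 1×D = 452 + D
Σ(formed) = 2×476 + 1×142 = 1094
ΔH = Σ(broken) − Σ(formed) = (452 + D) − (1094) = −642 + D
Setting this equal to −134 kJ gives D = 508 kJ/mol.

D(O=O) ≈ 508 kJ/mol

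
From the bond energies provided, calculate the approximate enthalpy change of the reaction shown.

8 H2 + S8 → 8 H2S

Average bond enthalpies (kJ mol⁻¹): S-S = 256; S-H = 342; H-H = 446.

Bonds broken (reactants):
  H-H: 8 × 446 = 3568
  S-S: 8 × 256 = 2048
  Σ(broken) = 5616 kJ
Bonds formed (products):
  S-H: 16 × 342 = 5472
  Σ(formed) = 5472 kJ
ΔH = Σ(broken) − Σ(formed) = 5616 − 5472 = +144 kJ

ΔH ≈ +144 kJ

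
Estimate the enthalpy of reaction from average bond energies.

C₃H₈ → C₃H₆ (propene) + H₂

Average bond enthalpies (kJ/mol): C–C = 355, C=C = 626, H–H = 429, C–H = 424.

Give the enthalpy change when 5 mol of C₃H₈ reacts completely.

ΔH = +740 kJ

Bonds broken (reactants):
  C–C: 2 × 355 = 710
  C–H: 8 × 424 = 3392
  Σ(broken) = 4102 kJ
Bonds formed (products):
  C–C: 1 × 355 = 355
  C–H: 6 × 424 = 2544
  C=C: 1 × 626 = 626
  H–H: 1 × 429 = 429
  Σ(formed) = 3954 kJ
ΔH = Σ(broken) − Σ(formed) = 4102 − 3954 = +148 kJ
For 5× the reaction as written: 5 × (+148) = +740 kJ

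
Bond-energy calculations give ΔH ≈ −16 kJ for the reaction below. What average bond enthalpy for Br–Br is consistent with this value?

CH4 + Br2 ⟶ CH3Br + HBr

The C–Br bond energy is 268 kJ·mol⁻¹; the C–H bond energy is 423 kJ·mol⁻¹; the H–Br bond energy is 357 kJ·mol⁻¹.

D(Br–Br) ≈ 186 kJ/mol

Let D be the Br–Br bond energy.
Σ(broken) = 1×D + 4×423 = 1692 + D
Σ(formed) = 1×268 + 3×423 + 1×357 = 1894
ΔH = Σ(broken) − Σ(formed) = (1692 + D) − (1894) = −202 + D
Setting this equal to −16 kJ gives D = 186 kJ/mol.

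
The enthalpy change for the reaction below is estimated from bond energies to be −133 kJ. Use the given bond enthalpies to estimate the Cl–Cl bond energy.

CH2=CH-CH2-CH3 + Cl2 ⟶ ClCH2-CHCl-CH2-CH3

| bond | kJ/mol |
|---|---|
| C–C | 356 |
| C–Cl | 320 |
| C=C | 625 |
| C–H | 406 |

D(Cl–Cl) ≈ 238 kJ/mol

Let D be the Cl–Cl bond energy.
Σ(broken) = 2×356 + 8×406 + 1×625 + 1×D = 4585 + D
Σ(formed) = 3×356 + 2×320 + 8×406 = 4956
ΔH = Σ(broken) − Σ(formed) = (4585 + D) − (4956) = −371 + D
Setting this equal to −133 kJ gives D = 238 kJ/mol.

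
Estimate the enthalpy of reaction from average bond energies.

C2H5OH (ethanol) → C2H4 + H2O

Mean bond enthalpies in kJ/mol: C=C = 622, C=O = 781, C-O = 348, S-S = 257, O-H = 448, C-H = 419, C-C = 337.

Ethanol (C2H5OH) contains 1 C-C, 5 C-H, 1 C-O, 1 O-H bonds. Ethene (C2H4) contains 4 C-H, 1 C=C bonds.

Bonds broken (reactants):
  C-C: 1 × 337 = 337
  C-H: 5 × 419 = 2095
  C-O: 1 × 348 = 348
  O-H: 1 × 448 = 448
  Σ(broken) = 3228 kJ
Bonds formed (products):
  C-H: 4 × 419 = 1676
  C=C: 1 × 622 = 622
  O-H: 2 × 448 = 896
  Σ(formed) = 3194 kJ
ΔH = Σ(broken) − Σ(formed) = 3228 − 3194 = +34 kJ

ΔH ≈ +34 kJ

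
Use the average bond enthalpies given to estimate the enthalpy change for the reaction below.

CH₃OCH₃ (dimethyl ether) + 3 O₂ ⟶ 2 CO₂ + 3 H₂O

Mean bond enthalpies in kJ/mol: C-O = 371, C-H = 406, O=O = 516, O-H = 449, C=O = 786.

Bonds broken (reactants):
  C-H: 6 × 406 = 2436
  C-O: 2 × 371 = 742
  O=O: 3 × 516 = 1548
  Σ(broken) = 4726 kJ
Bonds formed (products):
  C=O: 4 × 786 = 3144
  O-H: 6 × 449 = 2694
  Σ(formed) = 5838 kJ
ΔH = Σ(broken) − Σ(formed) = 4726 − 5838 = −1112 kJ

ΔH ≈ −1112 kJ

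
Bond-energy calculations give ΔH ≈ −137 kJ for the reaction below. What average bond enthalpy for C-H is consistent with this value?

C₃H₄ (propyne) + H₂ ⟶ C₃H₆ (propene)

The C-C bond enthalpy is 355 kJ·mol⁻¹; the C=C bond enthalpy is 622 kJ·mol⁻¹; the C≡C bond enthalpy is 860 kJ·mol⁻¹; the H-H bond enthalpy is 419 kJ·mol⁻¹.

D(C-H) ≈ 397 kJ/mol

Let D be the C-H bond energy.
Σ(broken) = 1×860 + 1×355 + 4×D + 1×419 = 1634 + 4D
Σ(formed) = 1×355 + 6×D + 1×622 = 977 + 6D
ΔH = Σ(broken) − Σ(formed) = (1634 + 4D) − (977 + 6D) = +657 − 2D
Setting this equal to −137 kJ gives 2D = 794, so D = 397 kJ/mol.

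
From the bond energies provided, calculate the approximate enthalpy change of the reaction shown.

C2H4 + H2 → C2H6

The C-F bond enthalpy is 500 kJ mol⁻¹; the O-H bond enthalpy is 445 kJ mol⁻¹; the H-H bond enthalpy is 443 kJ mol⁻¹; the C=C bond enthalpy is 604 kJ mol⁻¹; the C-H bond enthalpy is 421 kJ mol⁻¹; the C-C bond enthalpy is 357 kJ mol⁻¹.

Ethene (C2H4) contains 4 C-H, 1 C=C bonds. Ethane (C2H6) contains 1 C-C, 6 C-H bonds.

Bonds broken (reactants):
  C-H: 4 × 421 = 1684
  C=C: 1 × 604 = 604
  H-H: 1 × 443 = 443
  Σ(broken) = 2731 kJ
Bonds formed (products):
  C-C: 1 × 357 = 357
  C-H: 6 × 421 = 2526
  Σ(formed) = 2883 kJ
ΔH = Σ(broken) − Σ(formed) = 2731 − 2883 = −152 kJ

ΔH ≈ −152 kJ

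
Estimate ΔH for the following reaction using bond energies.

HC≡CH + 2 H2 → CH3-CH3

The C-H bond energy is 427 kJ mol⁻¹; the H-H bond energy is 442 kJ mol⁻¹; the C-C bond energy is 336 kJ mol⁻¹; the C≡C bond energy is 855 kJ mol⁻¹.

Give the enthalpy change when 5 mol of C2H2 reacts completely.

ΔH = −1525 kJ

Bonds broken (reactants):
  C≡C: 1 × 855 = 855
  C-H: 2 × 427 = 854
  H-H: 2 × 442 = 884
  Σ(broken) = 2593 kJ
Bonds formed (products):
  C-C: 1 × 336 = 336
  C-H: 6 × 427 = 2562
  Σ(formed) = 2898 kJ
ΔH = Σ(broken) − Σ(formed) = 2593 − 2898 = −305 kJ
For 5× the reaction as written: 5 × (−305) = −1525 kJ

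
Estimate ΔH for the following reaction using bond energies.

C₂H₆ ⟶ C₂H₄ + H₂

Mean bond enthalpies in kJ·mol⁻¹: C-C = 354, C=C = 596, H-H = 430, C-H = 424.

ΔH ≈ +176 kJ

Bonds broken (reactants):
  C-C: 1 × 354 = 354
  C-H: 6 × 424 = 2544
  Σ(broken) = 2898 kJ
Bonds formed (products):
  C-H: 4 × 424 = 1696
  C=C: 1 × 596 = 596
  H-H: 1 × 430 = 430
  Σ(formed) = 2722 kJ
ΔH = Σ(broken) − Σ(formed) = 2898 − 2722 = +176 kJ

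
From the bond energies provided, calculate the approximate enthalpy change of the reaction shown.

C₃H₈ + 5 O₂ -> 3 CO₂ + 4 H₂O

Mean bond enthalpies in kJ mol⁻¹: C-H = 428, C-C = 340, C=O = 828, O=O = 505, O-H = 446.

ΔH ≈ −1907 kJ

Bonds broken (reactants):
  C-C: 2 × 340 = 680
  C-H: 8 × 428 = 3424
  O=O: 5 × 505 = 2525
  Σ(broken) = 6629 kJ
Bonds formed (products):
  C=O: 6 × 828 = 4968
  O-H: 8 × 446 = 3568
  Σ(formed) = 8536 kJ
ΔH = Σ(broken) − Σ(formed) = 6629 − 8536 = −1907 kJ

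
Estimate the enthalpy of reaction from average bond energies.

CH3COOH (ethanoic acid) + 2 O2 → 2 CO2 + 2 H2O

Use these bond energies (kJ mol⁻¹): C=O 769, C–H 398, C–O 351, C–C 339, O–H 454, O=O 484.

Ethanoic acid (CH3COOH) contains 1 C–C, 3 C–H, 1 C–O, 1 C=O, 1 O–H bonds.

ΔH ≈ −817 kJ

Bonds broken (reactants):
  C–C: 1 × 339 = 339
  C–H: 3 × 398 = 1194
  C–O: 1 × 351 = 351
  C=O: 1 × 769 = 769
  O–H: 1 × 454 = 454
  O=O: 2 × 484 = 968
  Σ(broken) = 4075 kJ
Bonds formed (products):
  C=O: 4 × 769 = 3076
  O–H: 4 × 454 = 1816
  Σ(formed) = 4892 kJ
ΔH = Σ(broken) − Σ(formed) = 4075 − 4892 = −817 kJ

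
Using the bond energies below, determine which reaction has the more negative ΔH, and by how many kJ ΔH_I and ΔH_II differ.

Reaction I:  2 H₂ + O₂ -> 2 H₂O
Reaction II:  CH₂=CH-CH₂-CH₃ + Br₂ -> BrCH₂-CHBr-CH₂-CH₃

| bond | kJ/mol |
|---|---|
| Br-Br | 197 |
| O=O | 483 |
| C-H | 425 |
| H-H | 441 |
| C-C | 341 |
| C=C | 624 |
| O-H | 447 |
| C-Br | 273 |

Reaction I:
  Bonds broken (reactants):
    H-H: 2 × 441 = 882
    O=O: 1 × 483 = 483
    Σ(broken) = 1365 kJ
  Bonds formed (products):
    O-H: 4 × 447 = 1788
    Σ(formed) = 1788 kJ
  ΔH_I = 1365 − 1788 = −423 kJ
Reaction II:
  Bonds broken (reactants):
    Br-Br: 1 × 197 = 197
    C-C: 2 × 341 = 682
    C-H: 8 × 425 = 3400
    C=C: 1 × 624 = 624
    Σ(broken) = 4903 kJ
  Bonds formed (products):
    C-Br: 2 × 273 = 546
    C-C: 3 × 341 = 1023
    C-H: 8 × 425 = 3400
    Σ(formed) = 4969 kJ
  ΔH_II = 4903 − 4969 = −66 kJ
ΔH_I − ΔH_II = −357 kJ, so reaction I has the more negative ΔH; |ΔH_I − ΔH_II| = 357 kJ.

Reaction I, by 357 kJ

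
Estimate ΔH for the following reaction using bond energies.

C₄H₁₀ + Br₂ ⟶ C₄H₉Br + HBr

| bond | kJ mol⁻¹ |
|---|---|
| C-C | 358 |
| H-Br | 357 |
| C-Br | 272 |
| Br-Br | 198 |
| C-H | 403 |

Bonds broken (reactants):
  Br-Br: 1 × 198 = 198
  C-C: 3 × 358 = 1074
  C-H: 10 × 403 = 4030
  Σ(broken) = 5302 kJ
Bonds formed (products):
  C-Br: 1 × 272 = 272
  C-C: 3 × 358 = 1074
  C-H: 9 × 403 = 3627
  H-Br: 1 × 357 = 357
  Σ(formed) = 5330 kJ
ΔH = Σ(broken) − Σ(formed) = 5302 − 5330 = −28 kJ

ΔH ≈ −28 kJ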